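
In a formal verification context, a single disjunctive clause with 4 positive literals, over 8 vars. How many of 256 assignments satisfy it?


Step 1: Total=2^8=256
Step 2: Unsat when all 4 false: 2^4=16
Step 3: Sat=256-16=240

240


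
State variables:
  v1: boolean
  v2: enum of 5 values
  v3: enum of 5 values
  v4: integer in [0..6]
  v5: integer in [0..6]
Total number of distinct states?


State space = product of domain sizes of all variables.
Domain sizes:
  v1 (boolean): 2
  v2 (enum of 5 values): 5
  v3 (enum of 5 values): 5
  v4 (integer in [0..6]): 7
  v5 (integer in [0..6]): 7
Product = 2 * 5 * 5 * 7 * 7 = 2450

2450


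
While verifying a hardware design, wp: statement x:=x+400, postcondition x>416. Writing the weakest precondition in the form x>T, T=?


Formula: wp(x:=E, P) = P[E/x] (substitute E for x in postcondition)
Step 1: Postcondition: x>416
Step 2: Substitute x+400 for x: x+400>416
Step 3: Solve for x: x > 416-400 = 16

16


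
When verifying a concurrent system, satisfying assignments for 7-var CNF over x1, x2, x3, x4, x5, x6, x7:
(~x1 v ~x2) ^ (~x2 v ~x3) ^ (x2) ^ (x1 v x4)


CNF with 4 clauses over 7 vars (128 assignments).
An assignment satisfies CNF iff every clause has >=1 true literal.
Check each row (bits = x1,x2,x3,x4,x5,x6,x7; clause T/F shown):
  row 0 [0000000]: clauses=TTFF -> 0
  row 1 [0000001]: clauses=TTFF -> 0
  row 2 [0000010]: clauses=TTFF -> 0
  row 3 [0000011]: clauses=TTFF -> 0
  row 4 [0000100]: clauses=TTFF -> 0
  (every remaining row is evaluated the same way; all 128 results are listed next)
Full result column, 8 rows per line (x1,x2,x3,x4 fixed per line; x5,x6,x7 runs 000..111 left to right):
  rows 0-7 [x1,x2,x3,x4=0000]: 00000000  (ones: 0)
  rows 8-15 [x1,x2,x3,x4=0001]: 00000000  (ones: 0)
  rows 16-23 [x1,x2,x3,x4=0010]: 00000000  (ones: 0)
  rows 24-31 [x1,x2,x3,x4=0011]: 00000000  (ones: 0)
  rows 32-39 [x1,x2,x3,x4=0100]: 00000000  (ones: 0)
  rows 40-47 [x1,x2,x3,x4=0101]: 11111111  (ones: 8)
  rows 48-55 [x1,x2,x3,x4=0110]: 00000000  (ones: 0)
  rows 56-63 [x1,x2,x3,x4=0111]: 00000000  (ones: 0)
  rows 64-71 [x1,x2,x3,x4=1000]: 00000000  (ones: 0)
  rows 72-79 [x1,x2,x3,x4=1001]: 00000000  (ones: 0)
  rows 80-87 [x1,x2,x3,x4=1010]: 00000000  (ones: 0)
  rows 88-95 [x1,x2,x3,x4=1011]: 00000000  (ones: 0)
  rows 96-103 [x1,x2,x3,x4=1100]: 00000000  (ones: 0)
  rows 104-111 [x1,x2,x3,x4=1101]: 00000000  (ones: 0)
  rows 112-119 [x1,x2,x3,x4=1110]: 00000000  (ones: 0)
  rows 120-127 [x1,x2,x3,x4=1111]: 00000000  (ones: 0)
Satisfying assignments = 0+0+0+0+0+8+0+0+0+0+0+0+0+0+0+0 = 8

8


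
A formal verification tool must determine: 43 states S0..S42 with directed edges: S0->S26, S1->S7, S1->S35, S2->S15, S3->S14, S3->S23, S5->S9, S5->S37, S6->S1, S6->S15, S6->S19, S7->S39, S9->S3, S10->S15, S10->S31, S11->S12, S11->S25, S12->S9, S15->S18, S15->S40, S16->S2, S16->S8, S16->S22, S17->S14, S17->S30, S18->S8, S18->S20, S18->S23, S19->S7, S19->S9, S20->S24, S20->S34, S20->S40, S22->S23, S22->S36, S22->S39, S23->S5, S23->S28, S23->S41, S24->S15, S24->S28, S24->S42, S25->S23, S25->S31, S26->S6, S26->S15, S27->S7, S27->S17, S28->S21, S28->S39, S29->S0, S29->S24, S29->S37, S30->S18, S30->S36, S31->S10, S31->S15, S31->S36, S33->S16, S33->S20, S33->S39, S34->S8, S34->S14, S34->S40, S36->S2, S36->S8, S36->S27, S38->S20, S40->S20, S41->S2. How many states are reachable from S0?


BFS from S0:
  layer 0: {S0}
  layer 1: {S26}
  layer 2: {S6, S15}
  layer 3: {S1, S18, S19, S40}
  layer 4: {S7, S8, S9, S20, S23, S35}
  layer 5: {S3, S5, S24, S28, S34, S39, S41}
  layer 6: {S2, S14, S21, S37, S42}
Reachable set: {S0, S1, S2, S3, S5, S6, S7, S8, S9, S14, S15, S18, S19, S20, S21, S23, S24, S26, S28, S34, S35, S37, S39, S40, S41, S42}
Count = 26

26


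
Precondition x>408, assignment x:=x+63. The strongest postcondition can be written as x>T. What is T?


Formula: sp(P, x:=E) = exists old_x. (x = E[old_x/x]) AND P[old_x/x] (old_x is the value of x before the assignment; eliminate old_x by solving x = E[old_x/x] for old_x)
Step 1: Precondition P: x>408, i.e. old_x > 408
Step 2: Assignment gives x = old_x + 63, so old_x = x - 63
Step 3: Substitute into P: x - 63 > 408
Step 4: Simplify: x > 408+63 = 471

471


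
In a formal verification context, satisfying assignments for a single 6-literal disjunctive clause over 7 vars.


Step 1: Total=2^7=128
Step 2: Unsat when all 6 false: 2^1=2
Step 3: Sat=128-2=126

126


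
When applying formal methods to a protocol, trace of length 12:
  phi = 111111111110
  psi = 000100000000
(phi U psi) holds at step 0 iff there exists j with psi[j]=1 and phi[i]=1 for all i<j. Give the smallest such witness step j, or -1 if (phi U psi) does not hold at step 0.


(phi U psi) at 0: need smallest j with psi[j]=1 and phi[i]=1 for all i in [0,j).
Scan from step 0:
  step 0: phi=1, psi=0 -> continue
  step 1: phi=1, psi=0 -> continue
  step 2: phi=1, psi=0 -> continue
  step 3: psi=1 and phi held for [0,3) -> witness found
Witness step = 3

3


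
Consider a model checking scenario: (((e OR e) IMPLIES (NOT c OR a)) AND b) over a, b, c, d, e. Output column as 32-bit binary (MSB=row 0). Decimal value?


Formula: (((e OR e) IMPLIES (NOT c OR a)) AND b) over a, b, c, d, e (32 rows)
Evaluate each row (bits = a,b,c,d,e, MSB first):
  row 0 [00000]: (((0 OR 0) IMPLIES (NOT 0 OR 0)) AND 0) -> 0
  row 1 [00001]: (((1 OR 1) IMPLIES (NOT 0 OR 0)) AND 0) -> 0
  row 2 [00010]: (((0 OR 0) IMPLIES (NOT 0 OR 0)) AND 0) -> 0
  row 3 [00011]: (((1 OR 1) IMPLIES (NOT 0 OR 0)) AND 0) -> 0
  row 4 [00100]: (((0 OR 0) IMPLIES (NOT 1 OR 0)) AND 0) -> 0
  row 5 [00101]: (((1 OR 1) IMPLIES (NOT 1 OR 0)) AND 0) -> 0
  row 6 [00110]: (((0 OR 0) IMPLIES (NOT 1 OR 0)) AND 0) -> 0
  row 7 [00111]: (((1 OR 1) IMPLIES (NOT 1 OR 0)) AND 0) -> 0
  row 8 [01000]: (((0 OR 0) IMPLIES (NOT 0 OR 0)) AND 1) -> 1
  row 9 [01001]: (((1 OR 1) IMPLIES (NOT 0 OR 0)) AND 1) -> 1
  row 10 [01010]: (((0 OR 0) IMPLIES (NOT 0 OR 0)) AND 1) -> 1
  row 11 [01011]: (((1 OR 1) IMPLIES (NOT 0 OR 0)) AND 1) -> 1
  row 12 [01100]: (((0 OR 0) IMPLIES (NOT 1 OR 0)) AND 1) -> 1
  row 13 [01101]: (((1 OR 1) IMPLIES (NOT 1 OR 0)) AND 1) -> 0
  row 14 [01110]: (((0 OR 0) IMPLIES (NOT 1 OR 0)) AND 1) -> 1
  row 15 [01111]: (((1 OR 1) IMPLIES (NOT 1 OR 0)) AND 1) -> 0
  row 16 [10000]: (((0 OR 0) IMPLIES (NOT 0 OR 1)) AND 0) -> 0
  row 17 [10001]: (((1 OR 1) IMPLIES (NOT 0 OR 1)) AND 0) -> 0
  row 18 [10010]: (((0 OR 0) IMPLIES (NOT 0 OR 1)) AND 0) -> 0
  row 19 [10011]: (((1 OR 1) IMPLIES (NOT 0 OR 1)) AND 0) -> 0
  row 20 [10100]: (((0 OR 0) IMPLIES (NOT 1 OR 1)) AND 0) -> 0
  row 21 [10101]: (((1 OR 1) IMPLIES (NOT 1 OR 1)) AND 0) -> 0
  row 22 [10110]: (((0 OR 0) IMPLIES (NOT 1 OR 1)) AND 0) -> 0
  row 23 [10111]: (((1 OR 1) IMPLIES (NOT 1 OR 1)) AND 0) -> 0
  row 24 [11000]: (((0 OR 0) IMPLIES (NOT 0 OR 1)) AND 1) -> 1
  row 25 [11001]: (((1 OR 1) IMPLIES (NOT 0 OR 1)) AND 1) -> 1
  row 26 [11010]: (((0 OR 0) IMPLIES (NOT 0 OR 1)) AND 1) -> 1
  row 27 [11011]: (((1 OR 1) IMPLIES (NOT 0 OR 1)) AND 1) -> 1
  row 28 [11100]: (((0 OR 0) IMPLIES (NOT 1 OR 1)) AND 1) -> 1
  row 29 [11101]: (((1 OR 1) IMPLIES (NOT 1 OR 1)) AND 1) -> 1
  row 30 [11110]: (((0 OR 0) IMPLIES (NOT 1 OR 1)) AND 1) -> 1
  row 31 [11111]: (((1 OR 1) IMPLIES (NOT 1 OR 1)) AND 1) -> 1
Full result column, 4 rows per line (a,b,c fixed per line; d,e runs 00..11 left to right):
  rows 0-3 [a,b,c=000]: 0000  = hex 0
  rows 4-7 [a,b,c=001]: 0000  = hex 0
  rows 8-11 [a,b,c=010]: 1111  = hex F
  rows 12-15 [a,b,c=011]: 1010  = hex A
  rows 16-19 [a,b,c=100]: 0000  = hex 0
  rows 20-23 [a,b,c=101]: 0000  = hex 0
  rows 24-27 [a,b,c=110]: 1111  = hex F
  rows 28-31 [a,b,c=111]: 1111  = hex F
Output column (row 0 .. row 31) = 00000000111110100000000011111111
Output column grouped in 4s = 0000 0000 1111 1010 0000 0000 1111 1111 = 0x00FA00FF
Convert to decimal digit by digit (value = value*16 + digit):
  0 -> 0
  0*16 + 0 = 0
  0*16 + 15 (F) = 15
  15*16 + 10 (A) = 250
  250*16 + 0 = 4000
  4000*16 + 0 = 64000
  64000*16 + 15 (F) = 1024015
  1024015*16 + 15 (F) = 16384255
Decimal = 16384255

16384255


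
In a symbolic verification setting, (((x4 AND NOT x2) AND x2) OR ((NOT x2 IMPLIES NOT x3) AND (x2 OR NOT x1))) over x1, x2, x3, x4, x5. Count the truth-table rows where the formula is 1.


Formula: (((x4 AND NOT x2) AND x2) OR ((NOT x2 IMPLIES NOT x3) AND (x2 OR NOT x1))) over 5 vars (32 rows)
Evaluate each row (x1, x2, x3, x4, x5 as bits, MSB first):
  row 0 [00000]: (((0 AND NOT 0) AND 0) OR ((NOT 0 IMPLIES NOT 0) AND (0 OR NOT 0))) -> 1
  row 1 [00001]: (((0 AND NOT 0) AND 0) OR ((NOT 0 IMPLIES NOT 0) AND (0 OR NOT 0))) -> 1
  row 2 [00010]: (((1 AND NOT 0) AND 0) OR ((NOT 0 IMPLIES NOT 0) AND (0 OR NOT 0))) -> 1
  row 3 [00011]: (((1 AND NOT 0) AND 0) OR ((NOT 0 IMPLIES NOT 0) AND (0 OR NOT 0))) -> 1
  row 4 [00100]: (((0 AND NOT 0) AND 0) OR ((NOT 0 IMPLIES NOT 1) AND (0 OR NOT 0))) -> 0
  row 5 [00101]: (((0 AND NOT 0) AND 0) OR ((NOT 0 IMPLIES NOT 1) AND (0 OR NOT 0))) -> 0
  row 6 [00110]: (((1 AND NOT 0) AND 0) OR ((NOT 0 IMPLIES NOT 1) AND (0 OR NOT 0))) -> 0
  row 7 [00111]: (((1 AND NOT 0) AND 0) OR ((NOT 0 IMPLIES NOT 1) AND (0 OR NOT 0))) -> 0
  row 8 [01000]: (((0 AND NOT 1) AND 1) OR ((NOT 1 IMPLIES NOT 0) AND (1 OR NOT 0))) -> 1
  row 9 [01001]: (((0 AND NOT 1) AND 1) OR ((NOT 1 IMPLIES NOT 0) AND (1 OR NOT 0))) -> 1
  row 10 [01010]: (((1 AND NOT 1) AND 1) OR ((NOT 1 IMPLIES NOT 0) AND (1 OR NOT 0))) -> 1
  row 11 [01011]: (((1 AND NOT 1) AND 1) OR ((NOT 1 IMPLIES NOT 0) AND (1 OR NOT 0))) -> 1
  row 12 [01100]: (((0 AND NOT 1) AND 1) OR ((NOT 1 IMPLIES NOT 1) AND (1 OR NOT 0))) -> 1
  row 13 [01101]: (((0 AND NOT 1) AND 1) OR ((NOT 1 IMPLIES NOT 1) AND (1 OR NOT 0))) -> 1
  row 14 [01110]: (((1 AND NOT 1) AND 1) OR ((NOT 1 IMPLIES NOT 1) AND (1 OR NOT 0))) -> 1
  row 15 [01111]: (((1 AND NOT 1) AND 1) OR ((NOT 1 IMPLIES NOT 1) AND (1 OR NOT 0))) -> 1
  row 16 [10000]: (((0 AND NOT 0) AND 0) OR ((NOT 0 IMPLIES NOT 0) AND (0 OR NOT 1))) -> 0
  row 17 [10001]: (((0 AND NOT 0) AND 0) OR ((NOT 0 IMPLIES NOT 0) AND (0 OR NOT 1))) -> 0
  row 18 [10010]: (((1 AND NOT 0) AND 0) OR ((NOT 0 IMPLIES NOT 0) AND (0 OR NOT 1))) -> 0
  row 19 [10011]: (((1 AND NOT 0) AND 0) OR ((NOT 0 IMPLIES NOT 0) AND (0 OR NOT 1))) -> 0
  row 20 [10100]: (((0 AND NOT 0) AND 0) OR ((NOT 0 IMPLIES NOT 1) AND (0 OR NOT 1))) -> 0
  row 21 [10101]: (((0 AND NOT 0) AND 0) OR ((NOT 0 IMPLIES NOT 1) AND (0 OR NOT 1))) -> 0
  row 22 [10110]: (((1 AND NOT 0) AND 0) OR ((NOT 0 IMPLIES NOT 1) AND (0 OR NOT 1))) -> 0
  row 23 [10111]: (((1 AND NOT 0) AND 0) OR ((NOT 0 IMPLIES NOT 1) AND (0 OR NOT 1))) -> 0
  row 24 [11000]: (((0 AND NOT 1) AND 1) OR ((NOT 1 IMPLIES NOT 0) AND (1 OR NOT 1))) -> 1
  row 25 [11001]: (((0 AND NOT 1) AND 1) OR ((NOT 1 IMPLIES NOT 0) AND (1 OR NOT 1))) -> 1
  row 26 [11010]: (((1 AND NOT 1) AND 1) OR ((NOT 1 IMPLIES NOT 0) AND (1 OR NOT 1))) -> 1
  row 27 [11011]: (((1 AND NOT 1) AND 1) OR ((NOT 1 IMPLIES NOT 0) AND (1 OR NOT 1))) -> 1
  row 28 [11100]: (((0 AND NOT 1) AND 1) OR ((NOT 1 IMPLIES NOT 1) AND (1 OR NOT 1))) -> 1
  row 29 [11101]: (((0 AND NOT 1) AND 1) OR ((NOT 1 IMPLIES NOT 1) AND (1 OR NOT 1))) -> 1
  row 30 [11110]: (((1 AND NOT 1) AND 1) OR ((NOT 1 IMPLIES NOT 1) AND (1 OR NOT 1))) -> 1
  row 31 [11111]: (((1 AND NOT 1) AND 1) OR ((NOT 1 IMPLIES NOT 1) AND (1 OR NOT 1))) -> 1
Full result column, 8 rows per line (x1,x2 fixed per line; x3,x4,x5 runs 000..111 left to right):
  rows 0-7 [x1,x2=00]: 11110000  (ones: 4)
  rows 8-15 [x1,x2=01]: 11111111  (ones: 8)
  rows 16-23 [x1,x2=10]: 00000000  (ones: 0)
  rows 24-31 [x1,x2=11]: 11111111  (ones: 8)
Count of 1-rows = 4+8+0+8 = 20

20


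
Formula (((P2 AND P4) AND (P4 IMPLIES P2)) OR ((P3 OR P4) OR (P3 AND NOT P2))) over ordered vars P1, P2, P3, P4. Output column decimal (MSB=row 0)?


Formula: (((P2 AND P4) AND (P4 IMPLIES P2)) OR ((P3 OR P4) OR (P3 AND NOT P2))) over P1, P2, P3, P4 (16 rows)
Evaluate each row (bits = P1,P2,P3,P4, MSB first):
  row 0 [0000]: (((0 AND 0) AND (0 IMPLIES 0)) OR ((0 OR 0) OR (0 AND NOT 0))) -> 0
  row 1 [0001]: (((0 AND 1) AND (1 IMPLIES 0)) OR ((0 OR 1) OR (0 AND NOT 0))) -> 1
  row 2 [0010]: (((0 AND 0) AND (0 IMPLIES 0)) OR ((1 OR 0) OR (1 AND NOT 0))) -> 1
  row 3 [0011]: (((0 AND 1) AND (1 IMPLIES 0)) OR ((1 OR 1) OR (1 AND NOT 0))) -> 1
  row 4 [0100]: (((1 AND 0) AND (0 IMPLIES 1)) OR ((0 OR 0) OR (0 AND NOT 1))) -> 0
  row 5 [0101]: (((1 AND 1) AND (1 IMPLIES 1)) OR ((0 OR 1) OR (0 AND NOT 1))) -> 1
  row 6 [0110]: (((1 AND 0) AND (0 IMPLIES 1)) OR ((1 OR 0) OR (1 AND NOT 1))) -> 1
  row 7 [0111]: (((1 AND 1) AND (1 IMPLIES 1)) OR ((1 OR 1) OR (1 AND NOT 1))) -> 1
  row 8 [1000]: (((0 AND 0) AND (0 IMPLIES 0)) OR ((0 OR 0) OR (0 AND NOT 0))) -> 0
  row 9 [1001]: (((0 AND 1) AND (1 IMPLIES 0)) OR ((0 OR 1) OR (0 AND NOT 0))) -> 1
  row 10 [1010]: (((0 AND 0) AND (0 IMPLIES 0)) OR ((1 OR 0) OR (1 AND NOT 0))) -> 1
  row 11 [1011]: (((0 AND 1) AND (1 IMPLIES 0)) OR ((1 OR 1) OR (1 AND NOT 0))) -> 1
  row 12 [1100]: (((1 AND 0) AND (0 IMPLIES 1)) OR ((0 OR 0) OR (0 AND NOT 1))) -> 0
  row 13 [1101]: (((1 AND 1) AND (1 IMPLIES 1)) OR ((0 OR 1) OR (0 AND NOT 1))) -> 1
  row 14 [1110]: (((1 AND 0) AND (0 IMPLIES 1)) OR ((1 OR 0) OR (1 AND NOT 1))) -> 1
  row 15 [1111]: (((1 AND 1) AND (1 IMPLIES 1)) OR ((1 OR 1) OR (1 AND NOT 1))) -> 1
Full result column, 4 rows per line (P1,P2 fixed per line; P3,P4 runs 00..11 left to right):
  rows 0-3 [P1,P2=00]: 0111  = hex 7
  rows 4-7 [P1,P2=01]: 0111  = hex 7
  rows 8-11 [P1,P2=10]: 0111  = hex 7
  rows 12-15 [P1,P2=11]: 0111  = hex 7
Output column (row 0 .. row 15) = 0111011101110111
Output column grouped in 4s = 0111 0111 0111 0111 = 0x7777
Convert to decimal digit by digit (value = value*16 + digit):
  7 -> 7
  7*16 + 7 = 119
  119*16 + 7 = 1911
  1911*16 + 7 = 30583
Decimal = 30583

30583


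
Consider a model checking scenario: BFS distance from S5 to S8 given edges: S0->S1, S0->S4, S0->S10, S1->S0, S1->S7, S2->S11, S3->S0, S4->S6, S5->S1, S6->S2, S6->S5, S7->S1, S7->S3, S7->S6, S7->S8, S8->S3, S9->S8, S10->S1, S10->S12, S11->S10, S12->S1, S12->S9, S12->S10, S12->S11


BFS layer-by-layer from S5:
  dist 0: {S5}
  dist 1: {S1}
  dist 2: {S0, S7}
  dist 3: {S3, S4, S6, S8, S10}
  -> S8 reached at distance 3
Shortest path length = 3

3


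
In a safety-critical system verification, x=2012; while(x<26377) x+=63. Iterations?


Step 1: x goes from 2012 toward 26377 by 63; the body runs while x<26377, so iterations = ceil((bound-start)/step)
Step 2: Distance=24365
Step 3: ceil(24365/63)=387

387


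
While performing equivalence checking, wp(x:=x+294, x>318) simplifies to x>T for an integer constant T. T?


Formula: wp(x:=E, P) = P[E/x] (substitute E for x in postcondition)
Step 1: Postcondition: x>318
Step 2: Substitute x+294 for x: x+294>318
Step 3: Solve for x: x > 318-294 = 24

24


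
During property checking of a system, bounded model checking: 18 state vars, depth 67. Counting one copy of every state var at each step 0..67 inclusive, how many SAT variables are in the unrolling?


BMC unrolls to depth k, creating one copy of each state var for steps 0..k.
Step count = 67 + 1 = 68 (steps 0 through 67)
Vars per step = 18
Total = 18 * 68 = 1224

1224


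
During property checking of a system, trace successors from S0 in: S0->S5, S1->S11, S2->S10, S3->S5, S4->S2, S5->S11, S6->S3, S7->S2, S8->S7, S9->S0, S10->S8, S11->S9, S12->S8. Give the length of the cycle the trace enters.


Trace from S0 until a state repeats:
  S0 -> S5 -> S11 -> S9 -> S0
S0 first seen at step 0, revisited at step 4.
Cycle length = 4 - 0 = 4

4


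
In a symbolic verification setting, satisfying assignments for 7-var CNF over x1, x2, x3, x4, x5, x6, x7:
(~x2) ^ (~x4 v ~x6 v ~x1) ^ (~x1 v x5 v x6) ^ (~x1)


CNF with 4 clauses over 7 vars (128 assignments).
An assignment satisfies CNF iff every clause has >=1 true literal.
Check each row (bits = x1,x2,x3,x4,x5,x6,x7; clause T/F shown):
  row 0 [0000000]: clauses=TTTT -> 1
  row 1 [0000001]: clauses=TTTT -> 1
  row 2 [0000010]: clauses=TTTT -> 1
  row 3 [0000011]: clauses=TTTT -> 1
  row 4 [0000100]: clauses=TTTT -> 1
  (every remaining row is evaluated the same way; all 128 results are listed next)
Full result column, 8 rows per line (x1,x2,x3,x4 fixed per line; x5,x6,x7 runs 000..111 left to right):
  rows 0-7 [x1,x2,x3,x4=0000]: 11111111  (ones: 8)
  rows 8-15 [x1,x2,x3,x4=0001]: 11111111  (ones: 8)
  rows 16-23 [x1,x2,x3,x4=0010]: 11111111  (ones: 8)
  rows 24-31 [x1,x2,x3,x4=0011]: 11111111  (ones: 8)
  rows 32-39 [x1,x2,x3,x4=0100]: 00000000  (ones: 0)
  rows 40-47 [x1,x2,x3,x4=0101]: 00000000  (ones: 0)
  rows 48-55 [x1,x2,x3,x4=0110]: 00000000  (ones: 0)
  rows 56-63 [x1,x2,x3,x4=0111]: 00000000  (ones: 0)
  rows 64-71 [x1,x2,x3,x4=1000]: 00000000  (ones: 0)
  rows 72-79 [x1,x2,x3,x4=1001]: 00000000  (ones: 0)
  rows 80-87 [x1,x2,x3,x4=1010]: 00000000  (ones: 0)
  rows 88-95 [x1,x2,x3,x4=1011]: 00000000  (ones: 0)
  rows 96-103 [x1,x2,x3,x4=1100]: 00000000  (ones: 0)
  rows 104-111 [x1,x2,x3,x4=1101]: 00000000  (ones: 0)
  rows 112-119 [x1,x2,x3,x4=1110]: 00000000  (ones: 0)
  rows 120-127 [x1,x2,x3,x4=1111]: 00000000  (ones: 0)
Satisfying assignments = 8+8+8+8+0+0+0+0+0+0+0+0+0+0+0+0 = 32

32


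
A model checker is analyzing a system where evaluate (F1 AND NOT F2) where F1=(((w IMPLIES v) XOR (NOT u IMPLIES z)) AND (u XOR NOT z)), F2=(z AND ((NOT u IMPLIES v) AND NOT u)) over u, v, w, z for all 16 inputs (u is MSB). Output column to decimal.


F1 = (((w IMPLIES v) XOR (NOT u IMPLIES z)) AND (u XOR NOT z))
F2 = (z AND ((NOT u IMPLIES v) AND NOT u))
Counterexample to F1=>F2 is where F1=1 and F2=0.
Evaluate each row (bits = u,v,w,z, MSB first):
  row 0 [0000]: F1=1 F2=0 -> F1&~F2 -> 1
  row 1 [0001]: F1=0 F2=0 -> F1&~F2 -> 0
  row 2 [0010]: F1=0 F2=0 -> F1&~F2 -> 0
  row 3 [0011]: F1=0 F2=0 -> F1&~F2 -> 0
  row 4 [0100]: F1=1 F2=0 -> F1&~F2 -> 1
  row 5 [0101]: F1=0 F2=1 -> F1&~F2 -> 0
  row 6 [0110]: F1=1 F2=0 -> F1&~F2 -> 1
  row 7 [0111]: F1=0 F2=1 -> F1&~F2 -> 0
  row 8 [1000]: F1=0 F2=0 -> F1&~F2 -> 0
  row 9 [1001]: F1=0 F2=0 -> F1&~F2 -> 0
  row 10 [1010]: F1=0 F2=0 -> F1&~F2 -> 0
  row 11 [1011]: F1=1 F2=0 -> F1&~F2 -> 1
  row 12 [1100]: F1=0 F2=0 -> F1&~F2 -> 0
  row 13 [1101]: F1=0 F2=0 -> F1&~F2 -> 0
  row 14 [1110]: F1=0 F2=0 -> F1&~F2 -> 0
  row 15 [1111]: F1=0 F2=0 -> F1&~F2 -> 0
Full result column, 4 rows per line (u,v fixed per line; w,z runs 00..11 left to right):
  rows 0-3 [u,v=00]: 1000  = hex 8
  rows 4-7 [u,v=01]: 1010  = hex A
  rows 8-11 [u,v=10]: 0001  = hex 1
  rows 12-15 [u,v=11]: 0000  = hex 0
Counterexample vector (row 0 .. row 15) = 1000101000010000
Output column grouped in 4s = 1000 1010 0001 0000 = 0x8A10
Convert to decimal digit by digit (value = value*16 + digit):
  8 -> 8
  8*16 + 10 (A) = 138
  138*16 + 1 = 2209
  2209*16 + 0 = 35344
Decimal = 35344

35344


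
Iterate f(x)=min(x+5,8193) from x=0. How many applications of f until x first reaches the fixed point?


Step 1: x=0, cap=8193, increment=5
Step 2: x grows by 5 each step until capped at 8193; fixed point is x=8193
Step 3: iterations = ceil(8193/5) = 1639

1639


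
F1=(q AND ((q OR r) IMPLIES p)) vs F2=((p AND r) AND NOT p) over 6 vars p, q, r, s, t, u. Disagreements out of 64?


F1 = (q AND ((q OR r) IMPLIES p))
F2 = ((p AND r) AND NOT p)
Evaluate both on each of 64 rows (bits = p,q,r,s,t,u):
  row 0 [000000]: F1=0 F2=0 -> 0
  row 1 [000001]: F1=0 F2=0 -> 0
  row 2 [000010]: F1=0 F2=0 -> 0
  row 3 [000011]: F1=0 F2=0 -> 0
  row 4 [000100]: F1=0 F2=0 -> 0
  (every remaining row is evaluated the same way; all 64 results are listed next)
Full result column, 8 rows per line (p,q,r fixed per line; s,t,u runs 000..111 left to right):
  rows 0-7 [p,q,r=000]: 00000000  (ones: 0)
  rows 8-15 [p,q,r=001]: 00000000  (ones: 0)
  rows 16-23 [p,q,r=010]: 00000000  (ones: 0)
  rows 24-31 [p,q,r=011]: 00000000  (ones: 0)
  rows 32-39 [p,q,r=100]: 00000000  (ones: 0)
  rows 40-47 [p,q,r=101]: 00000000  (ones: 0)
  rows 48-55 [p,q,r=110]: 11111111  (ones: 8)
  rows 56-63 [p,q,r=111]: 11111111  (ones: 8)
Disagreements = 0+0+0+0+0+0+8+8 = 16

16


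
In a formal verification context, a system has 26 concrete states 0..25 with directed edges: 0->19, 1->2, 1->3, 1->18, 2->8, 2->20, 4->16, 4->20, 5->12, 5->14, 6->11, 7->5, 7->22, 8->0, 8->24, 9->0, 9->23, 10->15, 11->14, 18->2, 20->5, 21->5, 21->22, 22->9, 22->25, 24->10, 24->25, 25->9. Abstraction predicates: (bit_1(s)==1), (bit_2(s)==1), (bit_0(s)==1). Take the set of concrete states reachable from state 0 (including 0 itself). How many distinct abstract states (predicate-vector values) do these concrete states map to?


BFS from 0:
Concrete reachable: {0, 19}
Abstract via predicates (bit_1(s)==1), (bit_2(s)==1), (bit_0(s)==1):
  (0,0,0) <- {0}
  (1,0,1) <- {19}
Distinct abstract states = 2

2


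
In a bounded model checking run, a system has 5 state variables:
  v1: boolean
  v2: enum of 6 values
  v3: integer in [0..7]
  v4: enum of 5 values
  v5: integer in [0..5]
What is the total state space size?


State space = product of domain sizes of all variables.
Domain sizes:
  v1 (boolean): 2
  v2 (enum of 6 values): 6
  v3 (integer in [0..7]): 8
  v4 (enum of 5 values): 5
  v5 (integer in [0..5]): 6
Product = 2 * 6 * 8 * 5 * 6 = 2880

2880


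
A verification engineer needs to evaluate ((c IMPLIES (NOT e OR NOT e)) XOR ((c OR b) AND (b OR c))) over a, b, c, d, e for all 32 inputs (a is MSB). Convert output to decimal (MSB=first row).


Formula: ((c IMPLIES (NOT e OR NOT e)) XOR ((c OR b) AND (b OR c))) over a, b, c, d, e (32 rows)
Evaluate each row (bits = a,b,c,d,e, MSB first):
  row 0 [00000]: ((0 IMPLIES (NOT 0 OR NOT 0)) XOR ((0 OR 0) AND (0 OR 0))) -> 1
  row 1 [00001]: ((0 IMPLIES (NOT 1 OR NOT 1)) XOR ((0 OR 0) AND (0 OR 0))) -> 1
  row 2 [00010]: ((0 IMPLIES (NOT 0 OR NOT 0)) XOR ((0 OR 0) AND (0 OR 0))) -> 1
  row 3 [00011]: ((0 IMPLIES (NOT 1 OR NOT 1)) XOR ((0 OR 0) AND (0 OR 0))) -> 1
  row 4 [00100]: ((1 IMPLIES (NOT 0 OR NOT 0)) XOR ((1 OR 0) AND (0 OR 1))) -> 0
  row 5 [00101]: ((1 IMPLIES (NOT 1 OR NOT 1)) XOR ((1 OR 0) AND (0 OR 1))) -> 1
  row 6 [00110]: ((1 IMPLIES (NOT 0 OR NOT 0)) XOR ((1 OR 0) AND (0 OR 1))) -> 0
  row 7 [00111]: ((1 IMPLIES (NOT 1 OR NOT 1)) XOR ((1 OR 0) AND (0 OR 1))) -> 1
  row 8 [01000]: ((0 IMPLIES (NOT 0 OR NOT 0)) XOR ((0 OR 1) AND (1 OR 0))) -> 0
  row 9 [01001]: ((0 IMPLIES (NOT 1 OR NOT 1)) XOR ((0 OR 1) AND (1 OR 0))) -> 0
  row 10 [01010]: ((0 IMPLIES (NOT 0 OR NOT 0)) XOR ((0 OR 1) AND (1 OR 0))) -> 0
  row 11 [01011]: ((0 IMPLIES (NOT 1 OR NOT 1)) XOR ((0 OR 1) AND (1 OR 0))) -> 0
  row 12 [01100]: ((1 IMPLIES (NOT 0 OR NOT 0)) XOR ((1 OR 1) AND (1 OR 1))) -> 0
  row 13 [01101]: ((1 IMPLIES (NOT 1 OR NOT 1)) XOR ((1 OR 1) AND (1 OR 1))) -> 1
  row 14 [01110]: ((1 IMPLIES (NOT 0 OR NOT 0)) XOR ((1 OR 1) AND (1 OR 1))) -> 0
  row 15 [01111]: ((1 IMPLIES (NOT 1 OR NOT 1)) XOR ((1 OR 1) AND (1 OR 1))) -> 1
  row 16 [10000]: ((0 IMPLIES (NOT 0 OR NOT 0)) XOR ((0 OR 0) AND (0 OR 0))) -> 1
  row 17 [10001]: ((0 IMPLIES (NOT 1 OR NOT 1)) XOR ((0 OR 0) AND (0 OR 0))) -> 1
  row 18 [10010]: ((0 IMPLIES (NOT 0 OR NOT 0)) XOR ((0 OR 0) AND (0 OR 0))) -> 1
  row 19 [10011]: ((0 IMPLIES (NOT 1 OR NOT 1)) XOR ((0 OR 0) AND (0 OR 0))) -> 1
  row 20 [10100]: ((1 IMPLIES (NOT 0 OR NOT 0)) XOR ((1 OR 0) AND (0 OR 1))) -> 0
  row 21 [10101]: ((1 IMPLIES (NOT 1 OR NOT 1)) XOR ((1 OR 0) AND (0 OR 1))) -> 1
  row 22 [10110]: ((1 IMPLIES (NOT 0 OR NOT 0)) XOR ((1 OR 0) AND (0 OR 1))) -> 0
  row 23 [10111]: ((1 IMPLIES (NOT 1 OR NOT 1)) XOR ((1 OR 0) AND (0 OR 1))) -> 1
  row 24 [11000]: ((0 IMPLIES (NOT 0 OR NOT 0)) XOR ((0 OR 1) AND (1 OR 0))) -> 0
  row 25 [11001]: ((0 IMPLIES (NOT 1 OR NOT 1)) XOR ((0 OR 1) AND (1 OR 0))) -> 0
  row 26 [11010]: ((0 IMPLIES (NOT 0 OR NOT 0)) XOR ((0 OR 1) AND (1 OR 0))) -> 0
  row 27 [11011]: ((0 IMPLIES (NOT 1 OR NOT 1)) XOR ((0 OR 1) AND (1 OR 0))) -> 0
  row 28 [11100]: ((1 IMPLIES (NOT 0 OR NOT 0)) XOR ((1 OR 1) AND (1 OR 1))) -> 0
  row 29 [11101]: ((1 IMPLIES (NOT 1 OR NOT 1)) XOR ((1 OR 1) AND (1 OR 1))) -> 1
  row 30 [11110]: ((1 IMPLIES (NOT 0 OR NOT 0)) XOR ((1 OR 1) AND (1 OR 1))) -> 0
  row 31 [11111]: ((1 IMPLIES (NOT 1 OR NOT 1)) XOR ((1 OR 1) AND (1 OR 1))) -> 1
Full result column, 4 rows per line (a,b,c fixed per line; d,e runs 00..11 left to right):
  rows 0-3 [a,b,c=000]: 1111  = hex F
  rows 4-7 [a,b,c=001]: 0101  = hex 5
  rows 8-11 [a,b,c=010]: 0000  = hex 0
  rows 12-15 [a,b,c=011]: 0101  = hex 5
  rows 16-19 [a,b,c=100]: 1111  = hex F
  rows 20-23 [a,b,c=101]: 0101  = hex 5
  rows 24-27 [a,b,c=110]: 0000  = hex 0
  rows 28-31 [a,b,c=111]: 0101  = hex 5
Output column (row 0 .. row 31) = 11110101000001011111010100000101
Output column grouped in 4s = 1111 0101 0000 0101 1111 0101 0000 0101 = 0xF505F505
Convert to decimal digit by digit (value = value*16 + digit):
  F -> 15
  15*16 + 5 = 245
  245*16 + 0 = 3920
  3920*16 + 5 = 62725
  62725*16 + 15 (F) = 1003615
  1003615*16 + 5 = 16057845
  16057845*16 + 0 = 256925520
  256925520*16 + 5 = 4110808325
Decimal = 4110808325

4110808325


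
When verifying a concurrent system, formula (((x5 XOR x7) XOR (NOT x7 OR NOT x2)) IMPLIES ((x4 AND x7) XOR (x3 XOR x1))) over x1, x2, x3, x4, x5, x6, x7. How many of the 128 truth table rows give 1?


Formula: (((x5 XOR x7) XOR (NOT x7 OR NOT x2)) IMPLIES ((x4 AND x7) XOR (x3 XOR x1))) over 7 vars (128 rows)
Evaluate each row (x1, x2, x3, x4, x5, x6, x7 as bits, MSB first):
  row 0 [0000000]: (((0 XOR 0) XOR (NOT 0 OR NOT 0)) IMPLIES ((0 AND 0) XOR (0 XOR 0))) -> 0
  row 1 [0000001]: (((0 XOR 1) XOR (NOT 1 OR NOT 0)) IMPLIES ((0 AND 1) XOR (0 XOR 0))) -> 1
  row 2 [0000010]: (((0 XOR 0) XOR (NOT 0 OR NOT 0)) IMPLIES ((0 AND 0) XOR (0 XOR 0))) -> 0
  row 3 [0000011]: (((0 XOR 1) XOR (NOT 1 OR NOT 0)) IMPLIES ((0 AND 1) XOR (0 XOR 0))) -> 1
  row 4 [0000100]: (((1 XOR 0) XOR (NOT 0 OR NOT 0)) IMPLIES ((0 AND 0) XOR (0 XOR 0))) -> 1
  (every remaining row is evaluated the same way; all 128 results are listed next)
Full result column, 8 rows per line (x1,x2,x3,x4 fixed per line; x5,x6,x7 runs 000..111 left to right):
  rows 0-7 [x1,x2,x3,x4=0000]: 01011010  (ones: 4)
  rows 8-15 [x1,x2,x3,x4=0001]: 01011111  (ones: 6)
  rows 16-23 [x1,x2,x3,x4=0010]: 11111111  (ones: 8)
  rows 24-31 [x1,x2,x3,x4=0011]: 11111010  (ones: 6)
  rows 32-39 [x1,x2,x3,x4=0100]: 00001111  (ones: 4)
  rows 40-47 [x1,x2,x3,x4=0101]: 01011111  (ones: 6)
  rows 48-55 [x1,x2,x3,x4=0110]: 11111111  (ones: 8)
  rows 56-63 [x1,x2,x3,x4=0111]: 10101111  (ones: 6)
  rows 64-71 [x1,x2,x3,x4=1000]: 11111111  (ones: 8)
  rows 72-79 [x1,x2,x3,x4=1001]: 11111010  (ones: 6)
  rows 80-87 [x1,x2,x3,x4=1010]: 01011010  (ones: 4)
  rows 88-95 [x1,x2,x3,x4=1011]: 01011111  (ones: 6)
  rows 96-103 [x1,x2,x3,x4=1100]: 11111111  (ones: 8)
  rows 104-111 [x1,x2,x3,x4=1101]: 10101111  (ones: 6)
  rows 112-119 [x1,x2,x3,x4=1110]: 00001111  (ones: 4)
  rows 120-127 [x1,x2,x3,x4=1111]: 01011111  (ones: 6)
Count of 1-rows = 4+6+8+6+4+6+8+6+8+6+4+6+8+6+4+6 = 96

96


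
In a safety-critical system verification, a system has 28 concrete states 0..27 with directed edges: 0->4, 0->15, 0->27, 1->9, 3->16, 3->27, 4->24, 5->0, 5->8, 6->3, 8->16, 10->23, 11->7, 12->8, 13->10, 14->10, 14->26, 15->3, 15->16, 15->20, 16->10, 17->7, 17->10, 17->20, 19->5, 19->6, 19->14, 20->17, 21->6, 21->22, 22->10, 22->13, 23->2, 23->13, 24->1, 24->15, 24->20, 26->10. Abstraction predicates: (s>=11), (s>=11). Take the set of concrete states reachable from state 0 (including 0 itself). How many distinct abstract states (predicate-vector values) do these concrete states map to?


BFS from 0:
Concrete reachable: {0, 1, 2, 3, 4, 7, 9, 10, 13, 15, 16, 17, 20, 23, 24, 27}
Abstract via predicates (s>=11), (s>=11):
  (0,0) <- {0, 1, 2, 3, 4, 7, 9, 10}
  (1,1) <- {13, 15, 16, 17, 20, 23, 24, 27}
Distinct abstract states = 2

2


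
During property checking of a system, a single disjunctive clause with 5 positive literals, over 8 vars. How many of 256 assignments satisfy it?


Step 1: Total=2^8=256
Step 2: Unsat when all 5 false: 2^3=8
Step 3: Sat=256-8=248

248


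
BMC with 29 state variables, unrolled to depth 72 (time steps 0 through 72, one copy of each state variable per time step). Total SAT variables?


BMC unrolls to depth k, creating one copy of each state var for steps 0..k.
Step count = 72 + 1 = 73 (steps 0 through 72)
Vars per step = 29
Total = 29 * 73 = 2117

2117


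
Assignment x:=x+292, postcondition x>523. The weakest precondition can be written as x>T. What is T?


Formula: wp(x:=E, P) = P[E/x] (substitute E for x in postcondition)
Step 1: Postcondition: x>523
Step 2: Substitute x+292 for x: x+292>523
Step 3: Solve for x: x > 523-292 = 231

231


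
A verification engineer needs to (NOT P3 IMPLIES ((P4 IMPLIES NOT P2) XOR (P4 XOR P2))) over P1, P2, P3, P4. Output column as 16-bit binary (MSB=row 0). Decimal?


Formula: (NOT P3 IMPLIES ((P4 IMPLIES NOT P2) XOR (P4 XOR P2))) over P1, P2, P3, P4 (16 rows)
Evaluate each row (bits = P1,P2,P3,P4, MSB first):
  row 0 [0000]: (NOT 0 IMPLIES ((0 IMPLIES NOT 0) XOR (0 XOR 0))) -> 1
  row 1 [0001]: (NOT 0 IMPLIES ((1 IMPLIES NOT 0) XOR (1 XOR 0))) -> 0
  row 2 [0010]: (NOT 1 IMPLIES ((0 IMPLIES NOT 0) XOR (0 XOR 0))) -> 1
  row 3 [0011]: (NOT 1 IMPLIES ((1 IMPLIES NOT 0) XOR (1 XOR 0))) -> 1
  row 4 [0100]: (NOT 0 IMPLIES ((0 IMPLIES NOT 1) XOR (0 XOR 1))) -> 0
  row 5 [0101]: (NOT 0 IMPLIES ((1 IMPLIES NOT 1) XOR (1 XOR 1))) -> 0
  row 6 [0110]: (NOT 1 IMPLIES ((0 IMPLIES NOT 1) XOR (0 XOR 1))) -> 1
  row 7 [0111]: (NOT 1 IMPLIES ((1 IMPLIES NOT 1) XOR (1 XOR 1))) -> 1
  row 8 [1000]: (NOT 0 IMPLIES ((0 IMPLIES NOT 0) XOR (0 XOR 0))) -> 1
  row 9 [1001]: (NOT 0 IMPLIES ((1 IMPLIES NOT 0) XOR (1 XOR 0))) -> 0
  row 10 [1010]: (NOT 1 IMPLIES ((0 IMPLIES NOT 0) XOR (0 XOR 0))) -> 1
  row 11 [1011]: (NOT 1 IMPLIES ((1 IMPLIES NOT 0) XOR (1 XOR 0))) -> 1
  row 12 [1100]: (NOT 0 IMPLIES ((0 IMPLIES NOT 1) XOR (0 XOR 1))) -> 0
  row 13 [1101]: (NOT 0 IMPLIES ((1 IMPLIES NOT 1) XOR (1 XOR 1))) -> 0
  row 14 [1110]: (NOT 1 IMPLIES ((0 IMPLIES NOT 1) XOR (0 XOR 1))) -> 1
  row 15 [1111]: (NOT 1 IMPLIES ((1 IMPLIES NOT 1) XOR (1 XOR 1))) -> 1
Full result column, 4 rows per line (P1,P2 fixed per line; P3,P4 runs 00..11 left to right):
  rows 0-3 [P1,P2=00]: 1011  = hex B
  rows 4-7 [P1,P2=01]: 0011  = hex 3
  rows 8-11 [P1,P2=10]: 1011  = hex B
  rows 12-15 [P1,P2=11]: 0011  = hex 3
Output column (row 0 .. row 15) = 1011001110110011
Output column grouped in 4s = 1011 0011 1011 0011 = 0xB3B3
Convert to decimal digit by digit (value = value*16 + digit):
  B -> 11
  11*16 + 3 = 179
  179*16 + 11 (B) = 2875
  2875*16 + 3 = 46003
Decimal = 46003

46003


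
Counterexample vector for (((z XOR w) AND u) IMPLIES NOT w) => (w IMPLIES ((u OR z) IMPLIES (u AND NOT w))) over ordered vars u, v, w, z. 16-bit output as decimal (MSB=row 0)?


F1 = (((z XOR w) AND u) IMPLIES NOT w)
F2 = (w IMPLIES ((u OR z) IMPLIES (u AND NOT w)))
Counterexample to F1=>F2 is where F1=1 and F2=0.
Evaluate each row (bits = u,v,w,z, MSB first):
  row 0 [0000]: F1=1 F2=1 -> F1&~F2 -> 0
  row 1 [0001]: F1=1 F2=1 -> F1&~F2 -> 0
  row 2 [0010]: F1=1 F2=1 -> F1&~F2 -> 0
  row 3 [0011]: F1=1 F2=0 -> F1&~F2 -> 1
  row 4 [0100]: F1=1 F2=1 -> F1&~F2 -> 0
  row 5 [0101]: F1=1 F2=1 -> F1&~F2 -> 0
  row 6 [0110]: F1=1 F2=1 -> F1&~F2 -> 0
  row 7 [0111]: F1=1 F2=0 -> F1&~F2 -> 1
  row 8 [1000]: F1=1 F2=1 -> F1&~F2 -> 0
  row 9 [1001]: F1=1 F2=1 -> F1&~F2 -> 0
  row 10 [1010]: F1=0 F2=0 -> F1&~F2 -> 0
  row 11 [1011]: F1=1 F2=0 -> F1&~F2 -> 1
  row 12 [1100]: F1=1 F2=1 -> F1&~F2 -> 0
  row 13 [1101]: F1=1 F2=1 -> F1&~F2 -> 0
  row 14 [1110]: F1=0 F2=0 -> F1&~F2 -> 0
  row 15 [1111]: F1=1 F2=0 -> F1&~F2 -> 1
Full result column, 4 rows per line (u,v fixed per line; w,z runs 00..11 left to right):
  rows 0-3 [u,v=00]: 0001  = hex 1
  rows 4-7 [u,v=01]: 0001  = hex 1
  rows 8-11 [u,v=10]: 0001  = hex 1
  rows 12-15 [u,v=11]: 0001  = hex 1
Counterexample vector (row 0 .. row 15) = 0001000100010001
Output column grouped in 4s = 0001 0001 0001 0001 = 0x1111
Convert to decimal digit by digit (value = value*16 + digit):
  1 -> 1
  1*16 + 1 = 17
  17*16 + 1 = 273
  273*16 + 1 = 4369
Decimal = 4369

4369


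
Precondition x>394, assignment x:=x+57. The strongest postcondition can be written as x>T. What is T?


Formula: sp(P, x:=E) = exists old_x. (x = E[old_x/x]) AND P[old_x/x] (old_x is the value of x before the assignment; eliminate old_x by solving x = E[old_x/x] for old_x)
Step 1: Precondition P: x>394, i.e. old_x > 394
Step 2: Assignment gives x = old_x + 57, so old_x = x - 57
Step 3: Substitute into P: x - 57 > 394
Step 4: Simplify: x > 394+57 = 451

451


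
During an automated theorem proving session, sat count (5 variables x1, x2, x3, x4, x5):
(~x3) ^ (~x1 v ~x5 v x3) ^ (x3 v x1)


CNF with 3 clauses over 5 vars (32 assignments).
An assignment satisfies CNF iff every clause has >=1 true literal.
Check each row (bits = x1,x2,x3,x4,x5; clause T/F shown):
  row 0 [00000]: clauses=TTF -> 0
  row 1 [00001]: clauses=TTF -> 0
  row 2 [00010]: clauses=TTF -> 0
  row 3 [00011]: clauses=TTF -> 0
  row 4 [00100]: clauses=FTT -> 0
  row 5 [00101]: clauses=FTT -> 0
  row 6 [00110]: clauses=FTT -> 0
  row 7 [00111]: clauses=FTT -> 0
  row 8 [01000]: clauses=TTF -> 0
  row 9 [01001]: clauses=TTF -> 0
  row 10 [01010]: clauses=TTF -> 0
  row 11 [01011]: clauses=TTF -> 0
  row 12 [01100]: clauses=FTT -> 0
  row 13 [01101]: clauses=FTT -> 0
  row 14 [01110]: clauses=FTT -> 0
  row 15 [01111]: clauses=FTT -> 0
  row 16 [10000]: clauses=TTT -> 1
  row 17 [10001]: clauses=TFT -> 0
  row 18 [10010]: clauses=TTT -> 1
  row 19 [10011]: clauses=TFT -> 0
  row 20 [10100]: clauses=FTT -> 0
  row 21 [10101]: clauses=FTT -> 0
  row 22 [10110]: clauses=FTT -> 0
  row 23 [10111]: clauses=FTT -> 0
  row 24 [11000]: clauses=TTT -> 1
  row 25 [11001]: clauses=TFT -> 0
  row 26 [11010]: clauses=TTT -> 1
  row 27 [11011]: clauses=TFT -> 0
  row 28 [11100]: clauses=FTT -> 0
  row 29 [11101]: clauses=FTT -> 0
  row 30 [11110]: clauses=FTT -> 0
  row 31 [11111]: clauses=FTT -> 0
Full result column, 8 rows per line (x1,x2 fixed per line; x3,x4,x5 runs 000..111 left to right):
  rows 0-7 [x1,x2=00]: 00000000  (ones: 0)
  rows 8-15 [x1,x2=01]: 00000000  (ones: 0)
  rows 16-23 [x1,x2=10]: 10100000  (ones: 2)
  rows 24-31 [x1,x2=11]: 10100000  (ones: 2)
Satisfying assignments = 0+0+2+2 = 4

4


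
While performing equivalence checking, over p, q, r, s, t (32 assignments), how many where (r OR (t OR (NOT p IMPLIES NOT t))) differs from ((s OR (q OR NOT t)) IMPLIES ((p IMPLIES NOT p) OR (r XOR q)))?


F1 = (r OR (t OR (NOT p IMPLIES NOT t)))
F2 = ((s OR (q OR NOT t)) IMPLIES ((p IMPLIES NOT p) OR (r XOR q)))
Evaluate both on each of 32 rows (bits = p,q,r,s,t):
  row 0 [00000]: F1=1 F2=1 -> 0
  row 1 [00001]: F1=1 F2=1 -> 0
  row 2 [00010]: F1=1 F2=1 -> 0
  row 3 [00011]: F1=1 F2=1 -> 0
  row 4 [00100]: F1=1 F2=1 -> 0
  row 5 [00101]: F1=1 F2=1 -> 0
  row 6 [00110]: F1=1 F2=1 -> 0
  row 7 [00111]: F1=1 F2=1 -> 0
  row 8 [01000]: F1=1 F2=1 -> 0
  row 9 [01001]: F1=1 F2=1 -> 0
  row 10 [01010]: F1=1 F2=1 -> 0
  row 11 [01011]: F1=1 F2=1 -> 0
  row 12 [01100]: F1=1 F2=1 -> 0
  row 13 [01101]: F1=1 F2=1 -> 0
  row 14 [01110]: F1=1 F2=1 -> 0
  row 15 [01111]: F1=1 F2=1 -> 0
  row 16 [10000]: F1=1 F2=0 (differ) -> 1
  row 17 [10001]: F1=1 F2=1 -> 0
  row 18 [10010]: F1=1 F2=0 (differ) -> 1
  row 19 [10011]: F1=1 F2=0 (differ) -> 1
  row 20 [10100]: F1=1 F2=1 -> 0
  row 21 [10101]: F1=1 F2=1 -> 0
  row 22 [10110]: F1=1 F2=1 -> 0
  row 23 [10111]: F1=1 F2=1 -> 0
  row 24 [11000]: F1=1 F2=1 -> 0
  row 25 [11001]: F1=1 F2=1 -> 0
  row 26 [11010]: F1=1 F2=1 -> 0
  row 27 [11011]: F1=1 F2=1 -> 0
  row 28 [11100]: F1=1 F2=0 (differ) -> 1
  row 29 [11101]: F1=1 F2=0 (differ) -> 1
  row 30 [11110]: F1=1 F2=0 (differ) -> 1
  row 31 [11111]: F1=1 F2=0 (differ) -> 1
Full result column, 8 rows per line (p,q fixed per line; r,s,t runs 000..111 left to right):
  rows 0-7 [p,q=00]: 00000000  (ones: 0)
  rows 8-15 [p,q=01]: 00000000  (ones: 0)
  rows 16-23 [p,q=10]: 10110000  (ones: 3)
  rows 24-31 [p,q=11]: 00001111  (ones: 4)
Disagreements = 0+0+3+4 = 7

7


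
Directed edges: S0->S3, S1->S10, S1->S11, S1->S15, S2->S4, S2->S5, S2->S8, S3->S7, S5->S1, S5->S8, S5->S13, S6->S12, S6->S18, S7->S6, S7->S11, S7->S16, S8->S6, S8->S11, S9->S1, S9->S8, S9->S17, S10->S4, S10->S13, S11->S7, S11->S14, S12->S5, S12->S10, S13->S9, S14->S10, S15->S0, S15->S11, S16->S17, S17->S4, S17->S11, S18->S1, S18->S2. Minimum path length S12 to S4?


BFS layer-by-layer from S12:
  dist 0: {S12}
  dist 1: {S5, S10}
  dist 2: {S1, S4, S8, S13}
  -> S4 reached at distance 2
Shortest path length = 2

2


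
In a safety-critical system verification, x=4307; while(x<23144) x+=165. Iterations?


Step 1: x goes from 4307 toward 23144 by 165; the body runs while x<23144, so iterations = ceil((bound-start)/step)
Step 2: Distance=18837
Step 3: ceil(18837/165)=115

115


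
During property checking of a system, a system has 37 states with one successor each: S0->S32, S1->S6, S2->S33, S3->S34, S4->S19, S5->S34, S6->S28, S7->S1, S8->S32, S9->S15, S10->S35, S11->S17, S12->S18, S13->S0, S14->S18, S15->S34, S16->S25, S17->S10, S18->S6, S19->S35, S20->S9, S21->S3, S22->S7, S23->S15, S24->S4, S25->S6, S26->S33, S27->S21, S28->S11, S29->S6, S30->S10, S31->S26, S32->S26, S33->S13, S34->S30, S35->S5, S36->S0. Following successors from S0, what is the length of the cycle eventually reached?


Trace from S0 until a state repeats:
  S0 -> S32 -> S26 -> S33 -> S13 -> S0
S0 first seen at step 0, revisited at step 5.
Cycle length = 5 - 0 = 5

5


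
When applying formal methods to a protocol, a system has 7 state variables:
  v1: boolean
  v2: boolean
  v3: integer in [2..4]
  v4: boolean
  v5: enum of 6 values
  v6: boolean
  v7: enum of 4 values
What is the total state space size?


State space = product of domain sizes of all variables.
Domain sizes:
  v1 (boolean): 2
  v2 (boolean): 2
  v3 (integer in [2..4]): 3
  v4 (boolean): 2
  v5 (enum of 6 values): 6
  v6 (boolean): 2
  v7 (enum of 4 values): 4
Product = 2 * 2 * 3 * 2 * 6 * 2 * 4 = 1152

1152


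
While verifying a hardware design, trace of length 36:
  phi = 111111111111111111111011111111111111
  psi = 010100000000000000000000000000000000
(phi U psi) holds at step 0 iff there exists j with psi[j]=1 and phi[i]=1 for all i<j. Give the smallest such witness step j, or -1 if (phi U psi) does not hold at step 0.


(phi U psi) at 0: need smallest j with psi[j]=1 and phi[i]=1 for all i in [0,j).
Scan from step 0:
  step 0: phi=1, psi=0 -> continue
  step 1: psi=1 and phi held for [0,1) -> witness found
Witness step = 1

1


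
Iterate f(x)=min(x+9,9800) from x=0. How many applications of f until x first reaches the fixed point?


Step 1: x=0, cap=9800, increment=9
Step 2: x grows by 9 each step until capped at 9800; fixed point is x=9800
Step 3: iterations = ceil(9800/9) = 1089

1089


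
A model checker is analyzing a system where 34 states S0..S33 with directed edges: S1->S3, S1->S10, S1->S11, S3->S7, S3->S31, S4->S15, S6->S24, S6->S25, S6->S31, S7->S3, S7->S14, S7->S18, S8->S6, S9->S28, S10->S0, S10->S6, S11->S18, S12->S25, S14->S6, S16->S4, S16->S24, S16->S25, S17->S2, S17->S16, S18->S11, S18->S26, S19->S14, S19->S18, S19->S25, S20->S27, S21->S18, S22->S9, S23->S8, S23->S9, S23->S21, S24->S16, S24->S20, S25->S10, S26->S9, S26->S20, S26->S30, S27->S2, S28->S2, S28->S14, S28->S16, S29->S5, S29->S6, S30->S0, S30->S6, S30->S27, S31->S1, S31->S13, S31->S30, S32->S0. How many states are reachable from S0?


BFS from S0:
  layer 0: {S0}
Reachable set: {S0}
Count = 1

1


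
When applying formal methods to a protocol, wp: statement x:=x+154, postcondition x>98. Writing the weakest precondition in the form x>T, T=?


Formula: wp(x:=E, P) = P[E/x] (substitute E for x in postcondition)
Step 1: Postcondition: x>98
Step 2: Substitute x+154 for x: x+154>98
Step 3: Solve for x: x > 98-154 = -56

-56


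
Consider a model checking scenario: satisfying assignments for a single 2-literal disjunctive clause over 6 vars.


Step 1: Total=2^6=64
Step 2: Unsat when all 2 false: 2^4=16
Step 3: Sat=64-16=48

48


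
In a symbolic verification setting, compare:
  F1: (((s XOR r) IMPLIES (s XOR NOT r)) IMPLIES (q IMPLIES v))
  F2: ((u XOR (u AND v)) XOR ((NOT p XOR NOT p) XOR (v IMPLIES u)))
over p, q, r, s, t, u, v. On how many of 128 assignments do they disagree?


F1 = (((s XOR r) IMPLIES (s XOR NOT r)) IMPLIES (q IMPLIES v))
F2 = ((u XOR (u AND v)) XOR ((NOT p XOR NOT p) XOR (v IMPLIES u)))
Evaluate both on each of 128 rows (bits = p,q,r,s,t,u,v):
  row 0 [0000000]: F1=1 F2=1 -> 0
  row 1 [0000001]: F1=1 F2=0 (differ) -> 1
  row 2 [0000010]: F1=1 F2=0 (differ) -> 1
  row 3 [0000011]: F1=1 F2=1 -> 0
  row 4 [0000100]: F1=1 F2=1 -> 0
  (every remaining row is evaluated the same way; all 128 results are listed next)
Full result column, 8 rows per line (p,q,r,s fixed per line; t,u,v runs 000..111 left to right):
  rows 0-7 [p,q,r,s=0000]: 01100110  (ones: 4)
  rows 8-15 [p,q,r,s=0001]: 01100110  (ones: 4)
  rows 16-23 [p,q,r,s=0010]: 01100110  (ones: 4)
  rows 24-31 [p,q,r,s=0011]: 01100110  (ones: 4)
  rows 32-39 [p,q,r,s=0100]: 11001100  (ones: 4)
  rows 40-47 [p,q,r,s=0101]: 01100110  (ones: 4)
  rows 48-55 [p,q,r,s=0110]: 01100110  (ones: 4)
  rows 56-63 [p,q,r,s=0111]: 11001100  (ones: 4)
  rows 64-71 [p,q,r,s=1000]: 01100110  (ones: 4)
  rows 72-79 [p,q,r,s=1001]: 01100110  (ones: 4)
  rows 80-87 [p,q,r,s=1010]: 01100110  (ones: 4)
  rows 88-95 [p,q,r,s=1011]: 01100110  (ones: 4)
  rows 96-103 [p,q,r,s=1100]: 11001100  (ones: 4)
  rows 104-111 [p,q,r,s=1101]: 01100110  (ones: 4)
  rows 112-119 [p,q,r,s=1110]: 01100110  (ones: 4)
  rows 120-127 [p,q,r,s=1111]: 11001100  (ones: 4)
Disagreements = 4+4+4+4+4+4+4+4+4+4+4+4+4+4+4+4 = 64

64
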